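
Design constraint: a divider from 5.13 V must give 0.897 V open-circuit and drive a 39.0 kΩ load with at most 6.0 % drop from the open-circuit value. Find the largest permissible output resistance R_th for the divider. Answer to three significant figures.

Loading drop = R_th/(R_th + R_L) ≤ 0.0600, so R_th ≤ R_L · ε/(1−ε) = 39.0 kΩ × 0.0600/0.9400 = 2.49 kΩ.

R_th ≤ 2.49 kΩ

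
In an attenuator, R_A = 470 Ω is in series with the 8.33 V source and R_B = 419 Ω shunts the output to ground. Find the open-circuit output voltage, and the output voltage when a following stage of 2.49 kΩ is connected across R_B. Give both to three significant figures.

Open-circuit: V = 8.33 × 419/(470 + 419) = 3.93 V.
With the load, R_B becomes R_B‖R_L = 358.6 Ω, so V = 8.33 × 358.6/828.6 = 3.61 V.

Unloaded: 3.93 V; loaded: 3.61 V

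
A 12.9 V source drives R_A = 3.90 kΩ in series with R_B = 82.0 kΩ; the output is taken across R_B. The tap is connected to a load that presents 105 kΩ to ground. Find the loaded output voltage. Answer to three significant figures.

V_out ≈ 11.9 V

The load sits in parallel with R_B: R_B‖R_L = (82.0 × 105) / (82.0 + 105) = 46.04 kΩ.
V_out = 12.9 × 46.04 / (3.90 + 46.04) = 12.9 × 46.04/49.94 = 11.9 V.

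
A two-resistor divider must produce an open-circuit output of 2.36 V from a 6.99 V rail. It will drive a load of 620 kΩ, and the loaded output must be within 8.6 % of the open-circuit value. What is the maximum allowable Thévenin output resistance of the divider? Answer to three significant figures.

Loading drop = R_th/(R_th + R_L) ≤ 0.0860, so R_th ≤ R_L · ε/(1−ε) = 620 kΩ × 0.0860/0.9140 = 58.3 kΩ.
(Any R1, R2 with R2/(R1+R2) = 0.338 and R1‖R2 ≤ 58.3 kΩ will meet the spec.)

R_th ≤ 58.3 kΩ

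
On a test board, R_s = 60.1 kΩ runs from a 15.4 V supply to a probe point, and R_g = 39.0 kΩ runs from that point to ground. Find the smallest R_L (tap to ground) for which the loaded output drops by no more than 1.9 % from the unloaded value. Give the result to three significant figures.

R_L(min) ≈ 1.22 MΩ

Output resistance R_th = R_s‖R_g = (60.1 × 39.0)/99.10 = 23.65 kΩ.
The fractional drop is R_th/(R_th + R_L); requiring this ≤ 0.0190 gives R_L ≥ R_th(1/0.0190 − 1) = 23.65 × 51.63 = 1.22 MΩ.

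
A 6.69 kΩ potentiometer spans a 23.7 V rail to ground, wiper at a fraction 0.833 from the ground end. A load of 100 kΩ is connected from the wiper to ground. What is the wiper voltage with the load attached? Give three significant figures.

The wiper splits the pot into (1−α)R = 1.117 kΩ above and αR = 5.573 kΩ below.
Lower section ‖ load = 5.279 kΩ.
V_wiper = 23.7 × 5.279/(1.117 + 5.279) = 19.6 V.

V ≈ 19.6 V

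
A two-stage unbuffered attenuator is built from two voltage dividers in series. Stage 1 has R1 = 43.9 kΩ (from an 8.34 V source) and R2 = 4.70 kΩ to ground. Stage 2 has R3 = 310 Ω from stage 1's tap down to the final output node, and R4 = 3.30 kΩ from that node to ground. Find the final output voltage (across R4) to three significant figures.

V_out ≈ 0.339 V

Stage 2 presents R3+R4 = 3610 Ω as a load on stage 1's tap.
Stage 1's lower leg becomes R2‖(R3+R4) = 2042 Ω, so V_mid = 8.34 × 2042/45940 = 0.3706 V.
Stage 2 is itself unloaded: V_out = V_mid × R4/(R3+R4) = 0.3706 × 3300/3610 = 0.339 V.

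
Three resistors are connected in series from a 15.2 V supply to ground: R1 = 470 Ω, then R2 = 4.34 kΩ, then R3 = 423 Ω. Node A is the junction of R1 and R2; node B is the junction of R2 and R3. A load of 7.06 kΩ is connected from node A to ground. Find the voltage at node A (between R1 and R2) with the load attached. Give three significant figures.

Below node A the series string R2+R3 = 4763 Ω sits in parallel with the 7060 Ω load: 2844 Ω.
V_A = 15.2 × 2844/(470 + 2844) = 13.0 V.

V ≈ 13.0 V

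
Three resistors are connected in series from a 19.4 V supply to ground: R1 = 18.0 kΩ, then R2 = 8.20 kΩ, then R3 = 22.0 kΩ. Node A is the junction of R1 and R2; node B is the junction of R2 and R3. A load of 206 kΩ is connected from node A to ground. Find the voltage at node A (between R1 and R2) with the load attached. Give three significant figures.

V ≈ 11.5 V

Below node A the series string R2+R3 = 30.20 kΩ sits in parallel with the 206 kΩ load: 26.34 kΩ.
V_A = 19.4 × 26.34/(18.0 + 26.34) = 11.5 V.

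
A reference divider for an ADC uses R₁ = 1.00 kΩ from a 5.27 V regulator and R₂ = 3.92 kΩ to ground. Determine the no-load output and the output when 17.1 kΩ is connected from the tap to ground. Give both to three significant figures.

Unloaded: 4.20 V; loaded: 4.01 V

Open-circuit: V = 5.27 × 3.92/(1.00 + 3.92) = 4.20 V.
With the load, R₂ becomes R₂‖R_L = 3.189 kΩ, so V = 5.27 × 3.189/4.189 = 4.01 V.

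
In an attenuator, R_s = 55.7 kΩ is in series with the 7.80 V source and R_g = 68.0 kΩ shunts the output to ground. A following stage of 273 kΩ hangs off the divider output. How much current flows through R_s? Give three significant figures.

I ≈ 0.0708 mA

R_g‖R_L = 54.44 kΩ, so the source sees R_s + R_g‖R_L = 110.1 kΩ.
I = 7.80 V / 110.1 kΩ = 0.0708 mA.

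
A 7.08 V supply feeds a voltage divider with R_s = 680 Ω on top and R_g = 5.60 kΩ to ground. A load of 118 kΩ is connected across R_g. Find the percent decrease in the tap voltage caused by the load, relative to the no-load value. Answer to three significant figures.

0.511 %

The divider's output (Thévenin) resistance is R_s‖R_g = 606.4 Ω.
Fractional drop under load = R_th/(R_th + R_L) = 606.4 / (606.4 + 118000) = 0.005112.
So the output falls by 0.511 %.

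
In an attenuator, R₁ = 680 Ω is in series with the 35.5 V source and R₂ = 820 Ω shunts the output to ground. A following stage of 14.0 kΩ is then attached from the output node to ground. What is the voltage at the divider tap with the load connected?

The load sits in parallel with R₂: R₂‖R_L = (820 × 14000) / (820 + 14000) = 774.6 Ω.
V_out = 35.5 × 774.6 / (680 + 774.6) = 35.5 × 774.6/1455 = 18.9 V.

V_out ≈ 18.9 V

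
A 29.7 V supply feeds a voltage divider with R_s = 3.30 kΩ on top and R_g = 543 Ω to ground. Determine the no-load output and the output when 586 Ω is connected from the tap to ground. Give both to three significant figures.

Open-circuit: V = 29.7 × 543/(3300 + 543) = 4.20 V.
With the load, R_g becomes R_g‖R_L = 281.8 Ω, so V = 29.7 × 281.8/3582 = 2.34 V.

Unloaded: 4.20 V; loaded: 2.34 V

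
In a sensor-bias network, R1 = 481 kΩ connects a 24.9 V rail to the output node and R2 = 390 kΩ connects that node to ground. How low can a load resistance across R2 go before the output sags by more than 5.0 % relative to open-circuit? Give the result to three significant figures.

R_L(min) ≈ 4.09 MΩ

Output resistance R_th = R1‖R2 = (481 × 390)/871.0 = 215.4 kΩ.
The fractional drop is R_th/(R_th + R_L); requiring this ≤ 0.0500 gives R_L ≥ R_th(1/0.0500 − 1) = 215.4 × 19.00 = 4.09 MΩ.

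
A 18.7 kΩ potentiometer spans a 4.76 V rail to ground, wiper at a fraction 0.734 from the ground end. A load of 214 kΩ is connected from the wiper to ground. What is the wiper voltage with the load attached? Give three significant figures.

The wiper splits the pot into (1−α)R = 4.974 kΩ above and αR = 13.73 kΩ below.
Lower section ‖ load = 12.90 kΩ.
V_wiper = 4.76 × 12.90/(4.974 + 12.90) = 3.44 V.

V ≈ 3.44 V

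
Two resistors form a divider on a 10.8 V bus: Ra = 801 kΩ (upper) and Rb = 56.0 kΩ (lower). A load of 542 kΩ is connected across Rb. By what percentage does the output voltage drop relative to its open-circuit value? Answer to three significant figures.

8.81 %

The divider's output (Thévenin) resistance is Ra‖Rb = 52.34 kΩ.
Fractional drop under load = R_th/(R_th + R_L) = 52.34 / (52.34 + 542) = 0.08807.
So the output falls by 8.81 %.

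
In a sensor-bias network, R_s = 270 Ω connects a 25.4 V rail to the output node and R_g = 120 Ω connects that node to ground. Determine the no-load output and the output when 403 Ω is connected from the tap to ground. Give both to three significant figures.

Unloaded: 7.82 V; loaded: 6.48 V

Open-circuit: V = 25.4 × 120/(270 + 120) = 7.82 V.
With the load, R_g becomes R_g‖R_L = 92.47 Ω, so V = 25.4 × 92.47/362.5 = 6.48 V.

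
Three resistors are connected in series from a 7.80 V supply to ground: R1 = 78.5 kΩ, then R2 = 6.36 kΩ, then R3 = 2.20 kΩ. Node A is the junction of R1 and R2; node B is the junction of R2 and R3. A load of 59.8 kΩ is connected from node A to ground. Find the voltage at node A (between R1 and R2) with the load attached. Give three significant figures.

V ≈ 0.679 V

Below node A the series string R2+R3 = 8.560 kΩ sits in parallel with the 59.8 kΩ load: 7.488 kΩ.
V_A = 7.80 × 7.488/(78.5 + 7.488) = 0.679 V.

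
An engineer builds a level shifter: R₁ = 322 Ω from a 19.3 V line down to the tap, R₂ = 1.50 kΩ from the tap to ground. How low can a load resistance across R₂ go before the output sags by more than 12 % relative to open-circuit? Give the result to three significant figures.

R_L(min) ≈ 1.94 kΩ

Output resistance R_th = R₁‖R₂ = (322 × 1500)/1822 = 265.1 Ω.
The fractional drop is R_th/(R_th + R_L); requiring this ≤ 0.120 gives R_L ≥ R_th(1/0.120 − 1) = 265.1 × 7.333 = 1.94 kΩ.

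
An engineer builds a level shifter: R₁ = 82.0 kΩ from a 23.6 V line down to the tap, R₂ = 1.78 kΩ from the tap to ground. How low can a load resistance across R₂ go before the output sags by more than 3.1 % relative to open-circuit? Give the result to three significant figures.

R_L(min) ≈ 54.5 kΩ

Output resistance R_th = R₁‖R₂ = (82.0 × 1.78)/83.78 = 1.742 kΩ.
The fractional drop is R_th/(R_th + R_L); requiring this ≤ 0.0310 gives R_L ≥ R_th(1/0.0310 − 1) = 1.742 × 31.26 = 54.5 kΩ.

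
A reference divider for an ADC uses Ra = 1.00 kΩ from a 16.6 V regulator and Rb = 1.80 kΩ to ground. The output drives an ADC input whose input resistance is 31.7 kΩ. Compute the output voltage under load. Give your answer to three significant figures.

The load sits in parallel with Rb: Rb‖R_L = (1.80 × 31.7) / (1.80 + 31.7) = 1.703 kΩ.
V_out = 16.6 × 1.703 / (1.00 + 1.703) = 16.6 × 1.703/2.703 = 10.5 V.

V_out ≈ 10.5 V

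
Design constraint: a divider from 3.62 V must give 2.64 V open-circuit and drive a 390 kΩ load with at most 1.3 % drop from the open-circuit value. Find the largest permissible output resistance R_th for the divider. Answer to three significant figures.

Loading drop = R_th/(R_th + R_L) ≤ 0.0130, so R_th ≤ R_L · ε/(1−ε) = 390 kΩ × 0.0130/0.9870 = 5.14 kΩ.
(Any R1, R2 with R2/(R1+R2) = 0.729 and R1‖R2 ≤ 5.14 kΩ will meet the spec.)

R_th ≤ 5.14 kΩ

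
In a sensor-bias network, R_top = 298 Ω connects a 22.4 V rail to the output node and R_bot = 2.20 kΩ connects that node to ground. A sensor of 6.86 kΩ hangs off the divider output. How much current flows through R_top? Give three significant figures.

R_bot‖R_L = 1666 Ω, so the source sees R_top + R_bot‖R_L = 1964 Ω.
I = 22.4 V / 1964 Ω = 11.4 mA.

I ≈ 11.4 mA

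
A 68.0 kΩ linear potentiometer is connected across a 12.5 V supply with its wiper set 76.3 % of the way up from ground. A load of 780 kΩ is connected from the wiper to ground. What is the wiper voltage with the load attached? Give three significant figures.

The wiper splits the pot into (1−α)R = 16.12 kΩ above and αR = 51.88 kΩ below.
Lower section ‖ load = 48.65 kΩ.
V_wiper = 12.5 × 48.65/(16.12 + 48.65) = 9.39 V.

V ≈ 9.39 V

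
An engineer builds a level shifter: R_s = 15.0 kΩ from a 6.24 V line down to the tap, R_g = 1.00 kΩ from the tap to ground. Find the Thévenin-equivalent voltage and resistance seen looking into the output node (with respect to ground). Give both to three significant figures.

V_th is the open-circuit tap voltage: 6.24 × 1.00/(15.0 + 1.00) = 0.390 V.
With the supply zeroed, R_s and R_g appear in parallel from the tap: R_th = R_s‖R_g = (15.0 × 1.00)/16.00 = 938 Ω.

V_th = 0.390 V, R_th = 938 Ω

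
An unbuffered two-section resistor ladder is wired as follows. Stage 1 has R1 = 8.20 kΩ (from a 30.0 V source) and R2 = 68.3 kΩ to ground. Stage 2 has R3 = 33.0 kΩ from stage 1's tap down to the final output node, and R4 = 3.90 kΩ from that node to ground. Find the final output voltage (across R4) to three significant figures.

V_out ≈ 2.36 V

Stage 2 presents R3+R4 = 36.90 kΩ as a load on stage 1's tap.
Stage 1's lower leg becomes R2‖(R3+R4) = 23.96 kΩ, so V_mid = 30.0 × 23.96/32.16 = 22.35 V.
Stage 2 is itself unloaded: V_out = V_mid × R4/(R3+R4) = 22.35 × 3.90/36.90 = 2.36 V.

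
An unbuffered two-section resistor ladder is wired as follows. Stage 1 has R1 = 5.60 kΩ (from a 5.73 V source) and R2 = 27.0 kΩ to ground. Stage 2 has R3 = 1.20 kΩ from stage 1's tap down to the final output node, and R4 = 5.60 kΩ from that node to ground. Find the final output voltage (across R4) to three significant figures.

Stage 2 presents R3+R4 = 6.800 kΩ as a load on stage 1's tap.
Stage 1's lower leg becomes R2‖(R3+R4) = 5.432 kΩ, so V_mid = 5.73 × 5.432/11.03 = 2.821 V.
Stage 2 is itself unloaded: V_out = V_mid × R4/(R3+R4) = 2.821 × 5.60/6.800 = 2.32 V.

V_out ≈ 2.32 V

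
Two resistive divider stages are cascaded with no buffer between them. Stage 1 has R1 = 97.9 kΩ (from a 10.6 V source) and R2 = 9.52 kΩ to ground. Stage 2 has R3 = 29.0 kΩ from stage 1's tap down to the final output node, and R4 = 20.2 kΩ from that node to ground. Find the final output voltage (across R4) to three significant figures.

Stage 2 presents R3+R4 = 49.20 kΩ as a load on stage 1's tap.
Stage 1's lower leg becomes R2‖(R3+R4) = 7.977 kΩ, so V_mid = 10.6 × 7.977/105.9 = 0.7986 V.
Stage 2 is itself unloaded: V_out = V_mid × R4/(R3+R4) = 0.7986 × 20.2/49.20 = 0.328 V.

V_out ≈ 0.328 V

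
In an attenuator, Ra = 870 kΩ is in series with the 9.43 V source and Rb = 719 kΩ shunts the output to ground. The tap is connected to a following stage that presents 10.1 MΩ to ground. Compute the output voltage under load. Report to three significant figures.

The load sits in parallel with Rb: Rb‖R_L = (719 × 10100) / (719 + 10100) = 671.2 kΩ.
V_out = 9.43 × 671.2 / (870 + 671.2) = 9.43 × 671.2/1541 = 4.11 V.
(Unloaded it would have been 4.27 V.)

V_out ≈ 4.11 V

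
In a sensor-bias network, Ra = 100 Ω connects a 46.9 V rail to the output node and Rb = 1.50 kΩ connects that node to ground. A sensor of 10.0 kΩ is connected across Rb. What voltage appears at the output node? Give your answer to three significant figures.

The load sits in parallel with Rb: Rb‖R_L = (1500 × 10000) / (1500 + 10000) = 1304 Ω.
V_out = 46.9 × 1304 / (100 + 1304) = 46.9 × 1304/1404 = 43.6 V.

V_out ≈ 43.6 V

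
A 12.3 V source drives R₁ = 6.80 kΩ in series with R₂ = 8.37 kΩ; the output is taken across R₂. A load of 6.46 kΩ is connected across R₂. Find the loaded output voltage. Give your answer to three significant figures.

V_out ≈ 4.29 V

The load sits in parallel with R₂: R₂‖R_L = (8.37 × 6.46) / (8.37 + 6.46) = 3.646 kΩ.
V_out = 12.3 × 3.646 / (6.80 + 3.646) = 12.3 × 3.646/10.45 = 4.29 V.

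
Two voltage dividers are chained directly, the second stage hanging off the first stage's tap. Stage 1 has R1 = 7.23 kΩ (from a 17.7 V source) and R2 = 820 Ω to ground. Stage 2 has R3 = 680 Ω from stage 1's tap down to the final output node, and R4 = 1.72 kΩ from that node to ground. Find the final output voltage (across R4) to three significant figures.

Stage 2 presents R3+R4 = 2400 Ω as a load on stage 1's tap.
Stage 1's lower leg becomes R2‖(R3+R4) = 611.2 Ω, so V_mid = 17.7 × 611.2/7841 = 1.380 V.
Stage 2 is itself unloaded: V_out = V_mid × R4/(R3+R4) = 1.380 × 1720/2400 = 0.989 V.

V_out ≈ 0.989 V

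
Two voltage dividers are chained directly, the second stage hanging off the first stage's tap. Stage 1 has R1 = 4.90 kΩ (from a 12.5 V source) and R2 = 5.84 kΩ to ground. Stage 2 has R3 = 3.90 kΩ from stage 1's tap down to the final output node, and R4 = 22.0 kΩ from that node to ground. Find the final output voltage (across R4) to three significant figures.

V_out ≈ 5.23 V

Stage 2 presents R3+R4 = 25.90 kΩ as a load on stage 1's tap.
Stage 1's lower leg becomes R2‖(R3+R4) = 4.765 kΩ, so V_mid = 12.5 × 4.765/9.665 = 6.163 V.
Stage 2 is itself unloaded: V_out = V_mid × R4/(R3+R4) = 6.163 × 22.0/25.90 = 5.23 V.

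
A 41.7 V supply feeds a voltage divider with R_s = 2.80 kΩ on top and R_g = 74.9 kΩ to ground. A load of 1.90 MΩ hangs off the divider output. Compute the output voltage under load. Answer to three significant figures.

V_out ≈ 40.1 V

The load sits in parallel with R_g: R_g‖R_L = (74.9 × 1900) / (74.9 + 1900) = 72.06 kΩ.
V_out = 41.7 × 72.06 / (2.80 + 72.06) = 41.7 × 72.06/74.86 = 40.1 V.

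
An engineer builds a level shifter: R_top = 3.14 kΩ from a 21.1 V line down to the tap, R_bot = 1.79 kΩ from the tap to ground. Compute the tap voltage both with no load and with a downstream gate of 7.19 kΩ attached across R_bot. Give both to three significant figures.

Open-circuit: V = 21.1 × 1.79/(3.14 + 1.79) = 7.66 V.
With the load, R_bot becomes R_bot‖R_L = 1.433 kΩ, so V = 21.1 × 1.433/4.573 = 6.61 V.

Unloaded: 7.66 V; loaded: 6.61 V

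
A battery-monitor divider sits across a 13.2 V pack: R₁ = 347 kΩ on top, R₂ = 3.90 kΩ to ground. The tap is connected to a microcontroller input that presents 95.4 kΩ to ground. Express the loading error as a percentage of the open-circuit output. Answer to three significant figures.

The divider's output (Thévenin) resistance is R₁‖R₂ = 3.857 kΩ.
Fractional drop under load = R_th/(R_th + R_L) = 3.857 / (3.857 + 95.4) = 0.03886.
So the output falls by 3.89 %.

3.89 %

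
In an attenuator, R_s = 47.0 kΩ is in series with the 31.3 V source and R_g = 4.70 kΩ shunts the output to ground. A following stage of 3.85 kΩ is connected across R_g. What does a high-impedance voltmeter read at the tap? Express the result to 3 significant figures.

V_out ≈ 1.35 V

The load sits in parallel with R_g: R_g‖R_L = (4.70 × 3.85) / (4.70 + 3.85) = 2.116 kΩ.
V_out = 31.3 × 2.116 / (47.0 + 2.116) = 31.3 × 2.116/49.12 = 1.35 V.
(Unloaded it would have been 2.85 V.)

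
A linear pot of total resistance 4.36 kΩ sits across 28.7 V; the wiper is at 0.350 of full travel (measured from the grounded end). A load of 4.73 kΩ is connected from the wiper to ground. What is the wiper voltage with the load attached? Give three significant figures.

The wiper splits the pot into (1−α)R = 2.834 kΩ above and αR = 1.526 kΩ below.
Lower section ‖ load = 1.154 kΩ.
V_wiper = 28.7 × 1.154/(2.834 + 1.154) = 8.30 V.

V ≈ 8.30 V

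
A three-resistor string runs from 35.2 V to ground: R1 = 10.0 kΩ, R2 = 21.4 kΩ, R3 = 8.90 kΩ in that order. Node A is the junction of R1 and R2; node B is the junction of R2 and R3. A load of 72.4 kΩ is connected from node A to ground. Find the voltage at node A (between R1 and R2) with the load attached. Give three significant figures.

Below node A the series string R2+R3 = 30.30 kΩ sits in parallel with the 72.4 kΩ load: 21.36 kΩ.
V_A = 35.2 × 21.36/(10.0 + 21.36) = 24.0 V.

V ≈ 24.0 V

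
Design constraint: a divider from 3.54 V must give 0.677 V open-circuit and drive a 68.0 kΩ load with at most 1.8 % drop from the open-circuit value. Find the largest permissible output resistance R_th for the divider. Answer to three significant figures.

Loading drop = R_th/(R_th + R_L) ≤ 0.0180, so R_th ≤ R_L · ε/(1−ε) = 68.0 kΩ × 0.0180/0.9820 = 1.25 kΩ.

R_th ≤ 1.25 kΩ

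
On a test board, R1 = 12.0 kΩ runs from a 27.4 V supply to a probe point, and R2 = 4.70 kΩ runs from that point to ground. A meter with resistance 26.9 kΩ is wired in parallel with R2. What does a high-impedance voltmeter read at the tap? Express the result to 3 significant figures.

V_out ≈ 6.85 V

The load sits in parallel with R2: R2‖R_L = (4.70 × 26.9) / (4.70 + 26.9) = 4.001 kΩ.
V_out = 27.4 × 4.001 / (12.0 + 4.001) = 27.4 × 4.001/16.00 = 6.85 V.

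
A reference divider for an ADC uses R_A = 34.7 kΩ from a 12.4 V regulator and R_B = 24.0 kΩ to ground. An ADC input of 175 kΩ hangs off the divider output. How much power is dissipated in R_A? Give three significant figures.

P ≈ 1.71 mW

Total resistance from the source is R_A + (R_B‖R_L) = 55.81 kΩ, so I = 12.4/55.81 kΩ = 0.2222 mA.
P = I²·R_A = (0.2222 mA)² × 34.7 kΩ = 1.71 mW.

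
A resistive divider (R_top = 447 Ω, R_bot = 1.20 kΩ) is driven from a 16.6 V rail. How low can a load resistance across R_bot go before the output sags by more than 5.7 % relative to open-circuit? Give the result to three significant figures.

Output resistance R_th = R_top‖R_bot = (447 × 1200)/1647 = 325.7 Ω.
The fractional drop is R_th/(R_th + R_L); requiring this ≤ 0.0570 gives R_L ≥ R_th(1/0.0570 − 1) = 325.7 × 16.54 = 5.39 kΩ.

R_L(min) ≈ 5.39 kΩ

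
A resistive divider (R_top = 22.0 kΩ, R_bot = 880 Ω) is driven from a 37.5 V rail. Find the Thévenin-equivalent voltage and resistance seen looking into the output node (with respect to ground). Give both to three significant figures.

V_th is the open-circuit tap voltage: 37.5 × 880/(22000 + 880) = 1.44 V.
With the supply zeroed, R_top and R_bot appear in parallel from the tap: R_th = R_top‖R_bot = (22000 × 880)/22880 = 846 Ω.

V_th = 1.44 V, R_th = 846 Ω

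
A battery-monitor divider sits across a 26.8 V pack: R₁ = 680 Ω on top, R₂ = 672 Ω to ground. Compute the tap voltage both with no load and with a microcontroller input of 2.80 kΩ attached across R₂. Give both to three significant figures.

Open-circuit: V = 26.8 × 672/(680 + 672) = 13.3 V.
With the load, R₂ becomes R₂‖R_L = 541.9 Ω, so V = 26.8 × 541.9/1222 = 11.9 V.

Unloaded: 13.3 V; loaded: 11.9 V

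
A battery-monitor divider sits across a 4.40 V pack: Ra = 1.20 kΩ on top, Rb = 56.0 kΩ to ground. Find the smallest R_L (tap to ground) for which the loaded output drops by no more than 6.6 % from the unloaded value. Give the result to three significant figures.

Output resistance R_th = Ra‖Rb = (1.20 × 56.0)/57.20 = 1.175 kΩ.
The fractional drop is R_th/(R_th + R_L); requiring this ≤ 0.0660 gives R_L ≥ R_th(1/0.0660 − 1) = 1.175 × 14.15 = 16.6 kΩ.

R_L(min) ≈ 16.6 kΩ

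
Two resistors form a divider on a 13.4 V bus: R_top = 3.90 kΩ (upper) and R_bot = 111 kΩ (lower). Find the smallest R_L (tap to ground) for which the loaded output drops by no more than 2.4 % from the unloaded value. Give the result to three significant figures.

R_L(min) ≈ 153 kΩ

Output resistance R_th = R_top‖R_bot = (3.90 × 111)/114.9 = 3.768 kΩ.
The fractional drop is R_th/(R_th + R_L); requiring this ≤ 0.0240 gives R_L ≥ R_th(1/0.0240 − 1) = 3.768 × 40.67 = 153 kΩ.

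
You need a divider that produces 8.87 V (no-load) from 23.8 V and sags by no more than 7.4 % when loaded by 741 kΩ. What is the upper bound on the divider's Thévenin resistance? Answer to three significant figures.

R_th ≤ 59.2 kΩ

Loading drop = R_th/(R_th + R_L) ≤ 0.0740, so R_th ≤ R_L · ε/(1−ε) = 741 kΩ × 0.0740/0.9260 = 59.2 kΩ.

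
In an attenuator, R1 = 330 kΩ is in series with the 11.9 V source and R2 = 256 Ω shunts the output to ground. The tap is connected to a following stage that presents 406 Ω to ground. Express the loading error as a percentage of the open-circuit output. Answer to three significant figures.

38.7 %

Unloaded V = 11.9 × 256/330300 = 0.009224 V.
Loaded: R2‖R_L = 157.0 Ω, giving V = 11.9 × 157.0/330200 = 0.005659 V.
Drop = (0.009224 − 0.005659) / 0.009224 = 38.7 %.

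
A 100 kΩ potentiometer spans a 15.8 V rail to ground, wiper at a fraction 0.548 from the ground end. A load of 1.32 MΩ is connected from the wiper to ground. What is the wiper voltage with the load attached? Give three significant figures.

V ≈ 8.50 V

The wiper splits the pot into (1−α)R = 45.20 kΩ above and αR = 54.80 kΩ below.
Lower section ‖ load = 52.62 kΩ.
V_wiper = 15.8 × 52.62/(45.20 + 52.62) = 8.50 V.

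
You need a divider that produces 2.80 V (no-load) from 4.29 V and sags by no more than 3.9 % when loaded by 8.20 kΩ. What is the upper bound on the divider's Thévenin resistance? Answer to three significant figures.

R_th ≤ 333 Ω

Loading drop = R_th/(R_th + R_L) ≤ 0.0390, so R_th ≤ R_L · ε/(1−ε) = 8.20 kΩ × 0.0390/0.9610 = 333 Ω.
(Any R1, R2 with R2/(R1+R2) = 0.653 and R1‖R2 ≤ 333 Ω will meet the spec.)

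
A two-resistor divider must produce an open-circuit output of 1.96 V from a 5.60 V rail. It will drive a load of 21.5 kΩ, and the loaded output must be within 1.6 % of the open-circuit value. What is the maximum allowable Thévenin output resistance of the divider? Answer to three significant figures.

Loading drop = R_th/(R_th + R_L) ≤ 0.0160, so R_th ≤ R_L · ε/(1−ε) = 21.5 kΩ × 0.0160/0.9840 = 350 Ω.

R_th ≤ 350 Ω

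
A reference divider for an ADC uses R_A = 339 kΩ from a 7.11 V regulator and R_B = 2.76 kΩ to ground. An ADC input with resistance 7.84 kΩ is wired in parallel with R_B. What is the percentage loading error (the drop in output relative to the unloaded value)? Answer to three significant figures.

Unloaded V = 7.11 × 2.76/341.8 = 0.05742 V.
Loaded: R_B‖R_L = 2.041 kΩ, giving V = 7.11 × 2.041/341.0 = 0.04256 V.
Drop = (0.05742 − 0.04256) / 0.05742 = 25.9 %.

25.9 %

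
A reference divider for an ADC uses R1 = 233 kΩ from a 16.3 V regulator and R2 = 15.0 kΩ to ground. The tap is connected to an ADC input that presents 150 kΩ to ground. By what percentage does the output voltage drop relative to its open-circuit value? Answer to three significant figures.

Unloaded V = 16.3 × 15.0/248.0 = 0.98589 V.
Loaded: R2‖R_L = 13.64 kΩ, giving V = 16.3 × 13.64/246.6 = 0.90122 V.
Drop = (0.98589 − 0.90122) / 0.98589 = 8.59 %.

8.59 %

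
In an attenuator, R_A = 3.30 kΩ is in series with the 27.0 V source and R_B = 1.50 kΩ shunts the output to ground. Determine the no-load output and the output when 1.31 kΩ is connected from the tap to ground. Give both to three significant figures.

Unloaded: 8.44 V; loaded: 4.72 V

Open-circuit: V = 27.0 × 1.50/(3.30 + 1.50) = 8.44 V.
With the load, R_B becomes R_B‖R_L = 0.6993 kΩ, so V = 27.0 × 0.6993/3.999 = 4.72 V.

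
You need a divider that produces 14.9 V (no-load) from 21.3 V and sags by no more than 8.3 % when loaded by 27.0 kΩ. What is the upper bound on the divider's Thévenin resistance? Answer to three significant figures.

R_th ≤ 2.44 kΩ

Loading drop = R_th/(R_th + R_L) ≤ 0.0830, so R_th ≤ R_L · ε/(1−ε) = 27.0 kΩ × 0.0830/0.9170 = 2.44 kΩ.
(Any R1, R2 with R2/(R1+R2) = 0.700 and R1‖R2 ≤ 2.44 kΩ will meet the spec.)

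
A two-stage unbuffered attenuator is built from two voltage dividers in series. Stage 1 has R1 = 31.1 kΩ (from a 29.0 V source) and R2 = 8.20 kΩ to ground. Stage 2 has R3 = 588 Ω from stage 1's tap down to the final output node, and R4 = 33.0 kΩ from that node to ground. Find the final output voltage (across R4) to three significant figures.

V_out ≈ 4.98 V

Stage 2 presents R3+R4 = 33590 Ω as a load on stage 1's tap.
Stage 1's lower leg becomes R2‖(R3+R4) = 6591 Ω, so V_mid = 29.0 × 6591/37690 = 5.071 V.
Stage 2 is itself unloaded: V_out = V_mid × R4/(R3+R4) = 5.071 × 33000/33590 = 4.98 V.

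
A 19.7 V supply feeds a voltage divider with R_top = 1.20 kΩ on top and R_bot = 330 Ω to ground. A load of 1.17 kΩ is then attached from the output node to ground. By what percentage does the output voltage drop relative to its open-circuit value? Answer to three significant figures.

18.1 %

The divider's output (Thévenin) resistance is R_top‖R_bot = 258.8 Ω.
Fractional drop under load = R_th/(R_th + R_L) = 258.8 / (258.8 + 1170) = 0.1811.
So the output falls by 18.1 %.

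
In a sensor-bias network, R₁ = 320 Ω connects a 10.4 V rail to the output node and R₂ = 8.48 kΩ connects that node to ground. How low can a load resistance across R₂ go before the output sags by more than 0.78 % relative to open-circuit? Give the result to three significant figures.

R_L(min) ≈ 39.2 kΩ

Output resistance R_th = R₁‖R₂ = (320 × 8480)/8800 = 308.4 Ω.
The fractional drop is R_th/(R_th + R_L); requiring this ≤ 0.00780 gives R_L ≥ R_th(1/0.00780 − 1) = 308.4 × 127.2 = 39.2 kΩ.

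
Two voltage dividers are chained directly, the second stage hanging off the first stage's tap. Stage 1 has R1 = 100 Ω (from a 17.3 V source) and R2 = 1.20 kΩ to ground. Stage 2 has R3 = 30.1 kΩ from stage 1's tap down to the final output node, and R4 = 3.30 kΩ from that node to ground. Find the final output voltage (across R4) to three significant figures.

Stage 2 presents R3+R4 = 33400 Ω as a load on stage 1's tap.
Stage 1's lower leg becomes R2‖(R3+R4) = 1158 Ω, so V_mid = 17.3 × 1158/1258 = 15.93 V.
Stage 2 is itself unloaded: V_out = V_mid × R4/(R3+R4) = 15.93 × 3300/33400 = 1.57 V.

V_out ≈ 1.57 V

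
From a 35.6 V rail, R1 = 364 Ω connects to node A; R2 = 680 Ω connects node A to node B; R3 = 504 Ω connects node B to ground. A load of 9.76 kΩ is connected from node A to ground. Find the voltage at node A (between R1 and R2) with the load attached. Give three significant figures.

V ≈ 26.5 V

Below node A the series string R2+R3 = 1184 Ω sits in parallel with the 9760 Ω load: 1056 Ω.
V_A = 35.6 × 1056/(364 + 1056) = 26.5 V.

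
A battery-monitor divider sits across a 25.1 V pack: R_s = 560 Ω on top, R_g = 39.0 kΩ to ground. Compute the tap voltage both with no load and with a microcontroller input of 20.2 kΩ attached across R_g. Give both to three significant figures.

Open-circuit: V = 25.1 × 39000/(560 + 39000) = 24.7 V.
With the load, R_g becomes R_g‖R_L = 13310 Ω, so V = 25.1 × 13310/13870 = 24.1 V.

Unloaded: 24.7 V; loaded: 24.1 V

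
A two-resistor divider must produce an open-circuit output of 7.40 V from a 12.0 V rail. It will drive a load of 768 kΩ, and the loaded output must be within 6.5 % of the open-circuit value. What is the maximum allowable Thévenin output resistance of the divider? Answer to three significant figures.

Loading drop = R_th/(R_th + R_L) ≤ 0.0650, so R_th ≤ R_L · ε/(1−ε) = 768 kΩ × 0.0650/0.9350 = 53.4 kΩ.

R_th ≤ 53.4 kΩ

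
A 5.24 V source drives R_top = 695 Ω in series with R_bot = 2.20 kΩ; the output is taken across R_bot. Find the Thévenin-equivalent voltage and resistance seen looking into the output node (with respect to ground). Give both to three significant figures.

V_th is the open-circuit tap voltage: 5.24 × 2200/(695 + 2200) = 3.98 V.
With the supply zeroed, R_top and R_bot appear in parallel from the tap: R_th = R_top‖R_bot = (695 × 2200)/2895 = 528 Ω.

V_th = 3.98 V, R_th = 528 Ω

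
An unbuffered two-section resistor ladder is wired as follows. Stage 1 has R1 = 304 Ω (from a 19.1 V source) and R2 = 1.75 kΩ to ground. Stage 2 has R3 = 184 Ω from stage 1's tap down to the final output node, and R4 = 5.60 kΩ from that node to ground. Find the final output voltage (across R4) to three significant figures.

V_out ≈ 15.1 V

Stage 2 presents R3+R4 = 5784 Ω as a load on stage 1's tap.
Stage 1's lower leg becomes R2‖(R3+R4) = 1344 Ω, so V_mid = 19.1 × 1344/1648 = 15.58 V.
Stage 2 is itself unloaded: V_out = V_mid × R4/(R3+R4) = 15.58 × 5600/5784 = 15.1 V.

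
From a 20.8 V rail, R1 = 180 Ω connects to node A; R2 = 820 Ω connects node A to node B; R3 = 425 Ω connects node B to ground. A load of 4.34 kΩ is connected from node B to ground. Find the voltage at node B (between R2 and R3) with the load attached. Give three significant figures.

At node B, R3 is in parallel with the load: R3‖R_L = 387.1 Ω.
Below node A the resistance is R2 + (R3‖R_L) = 1207 Ω, so V_A = 20.8 × 1207/1387 = 18.10 V.
Then V_B = V_A × (R3‖R_L)/(R2 + R3‖R_L) = 18.10 × 387.1/1207 = 5.80 V.

V ≈ 5.80 V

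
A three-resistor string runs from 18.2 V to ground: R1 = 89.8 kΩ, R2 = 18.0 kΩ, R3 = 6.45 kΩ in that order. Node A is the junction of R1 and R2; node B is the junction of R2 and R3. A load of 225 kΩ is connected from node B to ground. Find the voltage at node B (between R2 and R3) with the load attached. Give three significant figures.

V ≈ 1.00 V

At node B, R3 is in parallel with the load: R3‖R_L = 6.270 kΩ.
Below node A the resistance is R2 + (R3‖R_L) = 24.27 kΩ, so V_A = 18.2 × 24.27/114.1 = 3.872 V.
Then V_B = V_A × (R3‖R_L)/(R2 + R3‖R_L) = 3.872 × 6.270/24.27 = 1.00 V.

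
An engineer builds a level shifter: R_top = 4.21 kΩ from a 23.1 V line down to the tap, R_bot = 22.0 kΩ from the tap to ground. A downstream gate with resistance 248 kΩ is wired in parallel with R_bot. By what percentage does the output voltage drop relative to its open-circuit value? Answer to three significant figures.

1.40 %

The divider's output (Thévenin) resistance is R_top‖R_bot = 3.534 kΩ.
Fractional drop under load = R_th/(R_th + R_L) = 3.534 / (3.534 + 248) = 0.01405.
So the output falls by 1.40 %.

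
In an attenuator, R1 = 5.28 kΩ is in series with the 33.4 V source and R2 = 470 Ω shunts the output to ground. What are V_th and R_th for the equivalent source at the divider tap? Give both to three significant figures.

V_th is the open-circuit tap voltage: 33.4 × 470/(5280 + 470) = 2.73 V.
With the supply zeroed, R1 and R2 appear in parallel from the tap: R_th = R1‖R2 = (5280 × 470)/5750 = 432 Ω.

V_th = 2.73 V, R_th = 432 Ω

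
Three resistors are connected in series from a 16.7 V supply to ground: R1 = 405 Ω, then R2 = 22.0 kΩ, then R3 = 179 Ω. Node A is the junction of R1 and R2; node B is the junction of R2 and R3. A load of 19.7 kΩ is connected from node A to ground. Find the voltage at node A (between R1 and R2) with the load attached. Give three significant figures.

Below node A the series string R2+R3 = 22180 Ω sits in parallel with the 19700 Ω load: 10430 Ω.
V_A = 16.7 × 10430/(405 + 10430) = 16.1 V.

V ≈ 16.1 V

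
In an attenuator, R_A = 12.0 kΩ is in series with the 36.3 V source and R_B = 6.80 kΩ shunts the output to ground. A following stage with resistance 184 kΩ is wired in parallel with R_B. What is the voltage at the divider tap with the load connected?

The load sits in parallel with R_B: R_B‖R_L = (6.80 × 184) / (6.80 + 184) = 6.558 kΩ.
V_out = 36.3 × 6.558 / (12.0 + 6.558) = 36.3 × 6.558/18.56 = 12.8 V.

V_out ≈ 12.8 V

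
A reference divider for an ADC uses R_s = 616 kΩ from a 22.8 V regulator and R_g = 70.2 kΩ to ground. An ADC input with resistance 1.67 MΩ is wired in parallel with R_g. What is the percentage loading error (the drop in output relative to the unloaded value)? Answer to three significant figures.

The divider's output (Thévenin) resistance is R_s‖R_g = 63.02 kΩ.
Fractional drop under load = R_th/(R_th + R_L) = 63.02 / (63.02 + 1670) = 0.03636.
So the output falls by 3.64 %.

3.64 %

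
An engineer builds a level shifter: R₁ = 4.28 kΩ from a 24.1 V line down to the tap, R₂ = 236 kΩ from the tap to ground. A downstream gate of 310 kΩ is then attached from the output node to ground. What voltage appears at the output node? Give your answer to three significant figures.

The load sits in parallel with R₂: R₂‖R_L = (236 × 310) / (236 + 310) = 134.0 kΩ.
V_out = 24.1 × 134.0 / (4.28 + 134.0) = 24.1 × 134.0/138.3 = 23.4 V.

V_out ≈ 23.4 V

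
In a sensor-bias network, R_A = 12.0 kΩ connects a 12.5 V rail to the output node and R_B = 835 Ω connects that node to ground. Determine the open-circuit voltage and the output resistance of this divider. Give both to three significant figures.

V_th is the open-circuit tap voltage: 12.5 × 835/(12000 + 835) = 0.813 V.
With the supply zeroed, R_A and R_B appear in parallel from the tap: R_th = R_A‖R_B = (12000 × 835)/12840 = 781 Ω.

V_th = 0.813 V, R_th = 781 Ω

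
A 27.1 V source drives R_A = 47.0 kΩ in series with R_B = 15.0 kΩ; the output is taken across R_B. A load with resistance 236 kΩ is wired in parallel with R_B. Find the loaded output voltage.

V_out ≈ 6.26 V

The load sits in parallel with R_B: R_B‖R_L = (15.0 × 236) / (15.0 + 236) = 14.10 kΩ.
V_out = 27.1 × 14.10 / (47.0 + 14.10) = 27.1 × 14.10/61.10 = 6.26 V.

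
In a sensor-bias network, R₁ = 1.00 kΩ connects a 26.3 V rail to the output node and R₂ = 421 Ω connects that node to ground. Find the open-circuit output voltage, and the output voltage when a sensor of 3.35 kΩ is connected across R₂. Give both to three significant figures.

Open-circuit: V = 26.3 × 421/(1000 + 421) = 7.79 V.
With the load, R₂ becomes R₂‖R_L = 374.0 Ω, so V = 26.3 × 374.0/1374 = 7.16 V.

Unloaded: 7.79 V; loaded: 7.16 V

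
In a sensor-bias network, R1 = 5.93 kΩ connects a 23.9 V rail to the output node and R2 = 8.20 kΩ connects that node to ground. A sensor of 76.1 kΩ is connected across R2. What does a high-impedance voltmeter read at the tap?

V_out ≈ 13.3 V

The load sits in parallel with R2: R2‖R_L = (8.20 × 76.1) / (8.20 + 76.1) = 7.402 kΩ.
V_out = 23.9 × 7.402 / (5.93 + 7.402) = 23.9 × 7.402/13.33 = 13.3 V.
(Unloaded it would have been 13.9 V.)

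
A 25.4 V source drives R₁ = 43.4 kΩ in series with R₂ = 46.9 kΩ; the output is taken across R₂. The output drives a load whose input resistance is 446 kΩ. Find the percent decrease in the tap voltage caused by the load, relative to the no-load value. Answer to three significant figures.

The divider's output (Thévenin) resistance is R₁‖R₂ = 22.54 kΩ.
Fractional drop under load = R_th/(R_th + R_L) = 22.54 / (22.54 + 446) = 0.04811.
So the output falls by 4.81 %.

4.81 %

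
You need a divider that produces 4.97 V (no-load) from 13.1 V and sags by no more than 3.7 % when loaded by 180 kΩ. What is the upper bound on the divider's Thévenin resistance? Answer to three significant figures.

R_th ≤ 6.92 kΩ

Loading drop = R_th/(R_th + R_L) ≤ 0.0370, so R_th ≤ R_L · ε/(1−ε) = 180 kΩ × 0.0370/0.9630 = 6.92 kΩ.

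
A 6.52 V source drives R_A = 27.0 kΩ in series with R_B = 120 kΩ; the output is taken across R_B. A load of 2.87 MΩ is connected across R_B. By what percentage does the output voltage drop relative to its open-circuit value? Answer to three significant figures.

The divider's output (Thévenin) resistance is R_A‖R_B = 22.04 kΩ.
Fractional drop under load = R_th/(R_th + R_L) = 22.04 / (22.04 + 2870) = 0.007621.
So the output falls by 0.762 %.

0.762 %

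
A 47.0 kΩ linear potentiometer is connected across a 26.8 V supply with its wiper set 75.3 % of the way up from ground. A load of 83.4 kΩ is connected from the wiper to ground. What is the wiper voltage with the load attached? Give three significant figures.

V ≈ 18.3 V

The wiper splits the pot into (1−α)R = 11.61 kΩ above and αR = 35.39 kΩ below.
Lower section ‖ load = 24.85 kΩ.
V_wiper = 26.8 × 24.85/(11.61 + 24.85) = 18.3 V.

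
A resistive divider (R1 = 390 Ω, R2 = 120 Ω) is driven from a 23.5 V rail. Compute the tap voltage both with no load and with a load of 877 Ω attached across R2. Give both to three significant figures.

Open-circuit: V = 23.5 × 120/(390 + 120) = 5.53 V.
With the load, R2 becomes R2‖R_L = 105.6 Ω, so V = 23.5 × 105.6/495.6 = 5.01 V.

Unloaded: 5.53 V; loaded: 5.01 V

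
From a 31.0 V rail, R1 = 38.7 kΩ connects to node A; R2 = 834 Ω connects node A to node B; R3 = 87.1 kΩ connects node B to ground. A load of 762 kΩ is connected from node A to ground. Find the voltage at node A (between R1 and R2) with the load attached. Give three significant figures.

V ≈ 20.8 V

Below node A the series string R2+R3 = 87930 Ω sits in parallel with the 762000 Ω load: 78840 Ω.
V_A = 31.0 × 78840/(38700 + 78840) = 20.8 V.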